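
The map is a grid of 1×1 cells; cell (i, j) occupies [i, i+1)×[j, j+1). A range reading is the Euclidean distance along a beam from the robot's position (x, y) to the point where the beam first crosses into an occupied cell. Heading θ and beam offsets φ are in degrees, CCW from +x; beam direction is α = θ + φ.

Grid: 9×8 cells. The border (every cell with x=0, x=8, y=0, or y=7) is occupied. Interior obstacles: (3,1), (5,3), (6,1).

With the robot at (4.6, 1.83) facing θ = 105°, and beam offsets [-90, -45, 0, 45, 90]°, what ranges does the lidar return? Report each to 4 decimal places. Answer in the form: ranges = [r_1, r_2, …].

beam 1: φ=-90°, α=15°
  d=(0.9659,0.2588)  start (4,1)  tX=0.4141 tY=0.6568  stride 1/|dx|=1.0353 1/|dy|=3.8637
    cross x-line → (5,1), t=0.4141
    cross y-line → (5,2), t=0.6568
    cross x-line → (6,2), t=1.4494
    cross x-line → (7,2), t=2.4847
    cross x-line → (8,2), t=3.5199 (wall)
  → r_1 = 3.5199
beam 2: φ=-45°, α=60°
  d=(0.5000,0.8660)  start (4,1)  tX=0.8000 tY=0.1963  stride 1/|dx|=2.0000 1/|dy|=1.1547
    cross y-line → (4,2), t=0.1963
    cross x-line → (5,2), t=0.8000
    cross y-line → (5,3), t=1.3510 (wall)
  → r_2 = 1.3510
beam 3: φ=0°, α=105°
  d=(-0.2588,0.9659)  start (4,1)  tX=2.3182 tY=0.1760  stride 1/|dx|=3.8637 1/|dy|=1.0353
    cross y-line → (4,2), t=0.1760
    cross y-line → (4,3), t=1.2113
    cross y-line → (4,4), t=2.2465
    cross x-line → (3,4), t=2.3182
    cross y-line → (3,5), t=3.2818
    cross y-line → (3,6), t=4.3171
    cross y-line → (3,7), t=5.3524 (wall)
  → r_3 = 5.3524
beam 4: φ=45°, α=150°
  d=(-0.8660,0.5000)  start (4,1)  tX=0.6928 tY=0.3400  stride 1/|dx|=1.1547 1/|dy|=2.0000
    cross y-line → (4,2), t=0.3400
    cross x-line → (3,2), t=0.6928
    cross x-line → (2,2), t=1.8475
    cross y-line → (2,3), t=2.3400
    cross x-line → (1,3), t=3.0022
    cross x-line → (0,3), t=4.1569 (wall)
  → r_4 = 4.1569
beam 5: φ=90°, α=195°
  d=(-0.9659,-0.2588)  start (4,1)  tX=0.6212 tY=3.2069  stride 1/|dx|=1.0353 1/|dy|=3.8637
    cross x-line → (3,1), t=0.6212 (wall)
  → r_5 = 0.6212

ranges = [3.5199, 1.3510, 5.3524, 4.1569, 0.6212]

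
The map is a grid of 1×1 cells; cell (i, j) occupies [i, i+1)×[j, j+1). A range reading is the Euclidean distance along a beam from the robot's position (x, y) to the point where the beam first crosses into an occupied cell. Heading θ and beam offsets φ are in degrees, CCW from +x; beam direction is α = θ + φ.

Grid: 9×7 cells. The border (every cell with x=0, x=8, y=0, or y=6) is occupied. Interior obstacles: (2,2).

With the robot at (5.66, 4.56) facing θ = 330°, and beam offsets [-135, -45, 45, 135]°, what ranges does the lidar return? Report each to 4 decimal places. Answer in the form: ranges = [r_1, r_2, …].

beam 1: φ=-135°, α=195°
  dir = (cos 195°, sin 195°) = (-0.9659, -0.2588); from cell (5,4)
  next x-line at t=0.6833, next y-line at t=2.1637; Δt_x=1.0353, Δt_y=3.8637
    x: enter (4,4) at t=0.6833
    x: enter (3,4) at t=1.7186
    y: enter (3,3) at t=2.1637
    x: enter (2,3) at t=2.7538
    x: enter (1,3) at t=3.7891
    x: enter (0,3) at t=4.8244 ← occupied
  → r_1 = 4.8244
beam 2: φ=-45°, α=285°
  dir = (cos 285°, sin 285°) = (0.2588, -0.9659); from cell (5,4)
  next x-line at t=1.3137, next y-line at t=0.5798; Δt_x=3.8637, Δt_y=1.0353
    y: enter (5,3) at t=0.5798
    x: enter (6,3) at t=1.3137
    y: enter (6,2) at t=1.6150
    y: enter (6,1) at t=2.6503
    y: enter (6,0) at t=3.6856 ← occupied
  → r_2 = 3.6856
beam 3: φ=45°, α=15°
  dir = (cos 15°, sin 15°) = (0.9659, 0.2588); from cell (5,4)
  next x-line at t=0.3520, next y-line at t=1.7000; Δt_x=1.0353, Δt_y=3.8637
    x: enter (6,4) at t=0.3520
    x: enter (7,4) at t=1.3873
    y: enter (7,5) at t=1.7000
    x: enter (8,5) at t=2.4225 ← occupied
  → r_3 = 2.4225
beam 4: φ=135°, α=105°
  dir = (cos 105°, sin 105°) = (-0.2588, 0.9659); from cell (5,4)
  next x-line at t=2.5500, next y-line at t=0.4555; Δt_x=3.8637, Δt_y=1.0353
    y: enter (5,5) at t=0.4555
    y: enter (5,6) at t=1.4908 ← occupied
  → r_4 = 1.4908

ranges = [4.8244, 3.6856, 2.4225, 1.4908]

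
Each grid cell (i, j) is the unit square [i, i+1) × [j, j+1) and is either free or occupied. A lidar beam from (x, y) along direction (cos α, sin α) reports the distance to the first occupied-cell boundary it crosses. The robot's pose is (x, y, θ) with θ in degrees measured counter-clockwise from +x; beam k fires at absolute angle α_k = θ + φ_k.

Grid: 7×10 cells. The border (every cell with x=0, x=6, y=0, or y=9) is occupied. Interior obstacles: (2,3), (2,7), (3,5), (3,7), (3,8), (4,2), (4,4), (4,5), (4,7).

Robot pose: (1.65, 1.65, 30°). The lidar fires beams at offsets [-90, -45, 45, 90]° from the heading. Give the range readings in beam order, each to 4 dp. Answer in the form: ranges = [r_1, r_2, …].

beam 1: φ=-90°, α=300°
  dir = (cos 300°, sin 300°) = (0.5000, -0.8660); from cell (1,1)
  next x-line at t=0.7000, next y-line at t=0.7506; Δt_x=2.0000, Δt_y=1.1547
    x: enter (2,1) at t=0.7000
    y: enter (2,0) at t=0.7506 ← occupied
  → r_1 = 0.7506
beam 2: φ=-45°, α=345°
  dir = (cos 345°, sin 345°) = (0.9659, -0.2588); from cell (1,1)
  next x-line at t=0.3623, next y-line at t=2.5114; Δt_x=1.0353, Δt_y=3.8637
    x: enter (2,1) at t=0.3623
    x: enter (3,1) at t=1.3976
    x: enter (4,1) at t=2.4329
    y: enter (4,0) at t=2.5114 ← occupied
  → r_2 = 2.5114
beam 3: φ=45°, α=75°
  dir = (cos 75°, sin 75°) = (0.2588, 0.9659); from cell (1,1)
  next x-line at t=1.3523, next y-line at t=0.3623; Δt_x=3.8637, Δt_y=1.0353
    y: enter (1,2) at t=0.3623
    x: enter (2,2) at t=1.3523
    y: enter (2,3) at t=1.3976 ← occupied
  → r_3 = 1.3976
beam 4: φ=90°, α=120°
  dir = (cos 120°, sin 120°) = (-0.5000, 0.8660); from cell (1,1)
  next x-line at t=1.3000, next y-line at t=0.4041; Δt_x=2.0000, Δt_y=1.1547
    y: enter (1,2) at t=0.4041
    x: enter (0,2) at t=1.3000 ← occupied
  → r_4 = 1.3000

ranges = [0.7506, 2.5114, 1.3976, 1.3000]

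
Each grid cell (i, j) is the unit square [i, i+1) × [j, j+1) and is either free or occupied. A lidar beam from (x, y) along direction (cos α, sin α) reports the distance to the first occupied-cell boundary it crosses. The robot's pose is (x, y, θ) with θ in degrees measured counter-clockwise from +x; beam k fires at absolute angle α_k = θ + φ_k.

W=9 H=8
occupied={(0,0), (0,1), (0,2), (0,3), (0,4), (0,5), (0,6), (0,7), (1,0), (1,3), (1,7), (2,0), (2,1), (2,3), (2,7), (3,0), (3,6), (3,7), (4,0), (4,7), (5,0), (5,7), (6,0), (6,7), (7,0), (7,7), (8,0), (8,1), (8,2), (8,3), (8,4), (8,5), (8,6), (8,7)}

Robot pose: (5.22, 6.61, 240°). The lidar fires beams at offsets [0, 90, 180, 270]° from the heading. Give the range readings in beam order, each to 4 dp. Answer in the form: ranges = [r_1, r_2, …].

ranges = [5.3232, 3.2101, 0.4503, 0.7800]

beam 1: φ=0°, α=240°
  d=(-0.5000,-0.8660)  start (5,6)  tX=0.4400 tY=0.7044  stride 1/|dx|=2.0000 1/|dy|=1.1547
    cross x-line → (4,6), t=0.4400
    cross y-line → (4,5), t=0.7044
    cross y-line → (4,4), t=1.8591
    cross x-line → (3,4), t=2.4400
    cross y-line → (3,3), t=3.0138
    cross y-line → (3,2), t=4.1685
    cross x-line → (2,2), t=4.4400
    cross y-line → (2,1), t=5.3232 (wall)
  → r_1 = 5.3232
beam 2: φ=90°, α=330°
  d=(0.8660,-0.5000)  start (5,6)  tX=0.9007 tY=1.2200  stride 1/|dx|=1.1547 1/|dy|=2.0000
    cross x-line → (6,6), t=0.9007
    cross y-line → (6,5), t=1.2200
    cross x-line → (7,5), t=2.0554
    cross x-line → (8,5), t=3.2101 (wall)
  → r_2 = 3.2101
beam 3: φ=180°, α=60°
  d=(0.5000,0.8660)  start (5,6)  tX=1.5600 tY=0.4503  stride 1/|dx|=2.0000 1/|dy|=1.1547
    cross y-line → (5,7), t=0.4503 (wall)
  → r_3 = 0.4503
beam 4: φ=270°, α=150°
  d=(-0.8660,0.5000)  start (5,6)  tX=0.2540 tY=0.7800  stride 1/|dx|=1.1547 1/|dy|=2.0000
    cross x-line → (4,6), t=0.2540
    cross y-line → (4,7), t=0.7800 (wall)
  → r_4 = 0.7800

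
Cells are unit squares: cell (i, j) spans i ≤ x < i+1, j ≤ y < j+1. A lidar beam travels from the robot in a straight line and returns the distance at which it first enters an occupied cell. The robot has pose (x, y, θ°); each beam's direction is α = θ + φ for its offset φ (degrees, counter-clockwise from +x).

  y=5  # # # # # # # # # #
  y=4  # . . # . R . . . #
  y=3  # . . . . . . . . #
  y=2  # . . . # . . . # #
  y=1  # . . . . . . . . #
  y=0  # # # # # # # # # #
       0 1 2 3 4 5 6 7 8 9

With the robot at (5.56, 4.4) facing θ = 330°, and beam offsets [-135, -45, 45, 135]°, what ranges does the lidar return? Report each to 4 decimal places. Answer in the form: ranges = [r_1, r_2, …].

ranges = [4.7209, 3.5199, 2.3182, 0.6212]

beam 1: φ=-135°, α=195°
  cosα=-0.9659 sinα=-0.2588 | (5,4) | tMaxX 0.5798 tMaxY 1.5455 | tΔX 1.0353 tΔY 3.8637
    t=0.5798 [x] (4,4)
    t=1.5455 [y] (4,3)
    t=1.6150 [x] (3,3)
    t=2.6503 [x] (2,3)
    t=3.6856 [x] (1,3)
    t=4.7209 [x] (0,3) — stop
  → r_1 = 4.7209
beam 2: φ=-45°, α=285°
  cosα=0.2588 sinα=-0.9659 | (5,4) | tMaxX 1.7000 tMaxY 0.4141 | tΔX 3.8637 tΔY 1.0353
    t=0.4141 [y] (5,3)
    t=1.4494 [y] (5,2)
    t=1.7000 [x] (6,2)
    t=2.4847 [y] (6,1)
    t=3.5199 [y] (6,0) — stop
  → r_2 = 3.5199
beam 3: φ=45°, α=15°
  cosα=0.9659 sinα=0.2588 | (5,4) | tMaxX 0.4555 tMaxY 2.3182 | tΔX 1.0353 tΔY 3.8637
    t=0.4555 [x] (6,4)
    t=1.4908 [x] (7,4)
    t=2.3182 [y] (7,5) — stop
  → r_3 = 2.3182
beam 4: φ=135°, α=105°
  cosα=-0.2588 sinα=0.9659 | (5,4) | tMaxX 2.1637 tMaxY 0.6212 | tΔX 3.8637 tΔY 1.0353
    t=0.6212 [y] (5,5) — stop
  → r_4 = 0.6212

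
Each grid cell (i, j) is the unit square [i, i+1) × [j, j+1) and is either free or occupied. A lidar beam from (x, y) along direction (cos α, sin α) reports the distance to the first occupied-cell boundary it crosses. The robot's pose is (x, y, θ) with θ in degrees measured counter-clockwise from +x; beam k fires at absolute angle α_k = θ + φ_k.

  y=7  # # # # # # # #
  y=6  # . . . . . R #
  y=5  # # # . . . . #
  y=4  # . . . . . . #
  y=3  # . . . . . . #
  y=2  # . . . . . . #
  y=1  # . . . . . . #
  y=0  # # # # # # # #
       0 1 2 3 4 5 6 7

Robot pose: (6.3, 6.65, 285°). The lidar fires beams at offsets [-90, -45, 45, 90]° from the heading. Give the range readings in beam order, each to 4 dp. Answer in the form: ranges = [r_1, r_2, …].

ranges = [3.4164, 6.5241, 0.8083, 0.7247]

beam 1: φ=-90°, α=195°
  direction (-0.9659, -0.2588); cell (6,6); t to first gridline: x 0.3106, y 2.5114 (then +1.0353 / +3.8637)
    (5,6) via x @ 0.3106
    (4,6) via x @ 1.3459
    (3,6) via x @ 2.3811
    (3,5) via y @ 2.5114
    (2,5) via x @ 3.4164  # hit
  → r_1 = 3.4164
beam 2: φ=-45°, α=240°
  direction (-0.5000, -0.8660); cell (6,6); t to first gridline: x 0.6000, y 0.7506 (then +2.0000 / +1.1547)
    (5,6) via x @ 0.6000
    (5,5) via y @ 0.7506
    (5,4) via y @ 1.9053
    (4,4) via x @ 2.6000
    (4,3) via y @ 3.0600
    (4,2) via y @ 4.2147
    (3,2) via x @ 4.6000
    (3,1) via y @ 5.3694
    (3,0) via y @ 6.5241  # hit
  → r_2 = 6.5241
beam 3: φ=45°, α=330°
  direction (0.8660, -0.5000); cell (6,6); t to first gridline: x 0.8083, y 1.3000 (then +1.1547 / +2.0000)
    (7,6) via x @ 0.8083  # hit
  → r_3 = 0.8083
beam 4: φ=90°, α=15°
  direction (0.9659, 0.2588); cell (6,6); t to first gridline: x 0.7247, y 1.3523 (then +1.0353 / +3.8637)
    (7,6) via x @ 0.7247  # hit
  → r_4 = 0.7247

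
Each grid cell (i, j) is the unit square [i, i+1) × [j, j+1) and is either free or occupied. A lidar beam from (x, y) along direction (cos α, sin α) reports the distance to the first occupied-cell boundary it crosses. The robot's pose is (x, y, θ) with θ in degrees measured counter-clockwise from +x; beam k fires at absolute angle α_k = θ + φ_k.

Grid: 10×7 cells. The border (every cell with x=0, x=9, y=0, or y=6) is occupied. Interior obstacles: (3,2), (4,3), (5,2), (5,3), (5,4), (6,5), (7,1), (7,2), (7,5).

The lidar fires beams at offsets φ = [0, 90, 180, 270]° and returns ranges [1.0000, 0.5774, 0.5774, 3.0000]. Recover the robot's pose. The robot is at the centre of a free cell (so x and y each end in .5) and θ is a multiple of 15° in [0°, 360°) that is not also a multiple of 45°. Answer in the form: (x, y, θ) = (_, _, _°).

(x, y, θ) = (1.5, 5.5, 30°)

Enumerate (i+0.5, j+0.5, θ) over the 31 free cells and 16 admissible headings. For each, cast all 4 beams and compare to the given ranges.
  (6.5, 4.5, 15°): beam 1 = 2.5882 ≠ 1.0000 ✗
  (1.5, 3.5, 165°): beam 1 = 0.5176 ≠ 1.0000 ✗
  (3.5, 1.5, 210°): beam 3 = 1.7321 ≠ 0.5774 ✗
  …
  (1.5, 5.5, 30°): r_1=1.0000, r_2=0.5774, r_3=0.5774, r_4=3.0000 — all match ✓
Unique over the lattice → pose = (1.5, 5.5, 30°).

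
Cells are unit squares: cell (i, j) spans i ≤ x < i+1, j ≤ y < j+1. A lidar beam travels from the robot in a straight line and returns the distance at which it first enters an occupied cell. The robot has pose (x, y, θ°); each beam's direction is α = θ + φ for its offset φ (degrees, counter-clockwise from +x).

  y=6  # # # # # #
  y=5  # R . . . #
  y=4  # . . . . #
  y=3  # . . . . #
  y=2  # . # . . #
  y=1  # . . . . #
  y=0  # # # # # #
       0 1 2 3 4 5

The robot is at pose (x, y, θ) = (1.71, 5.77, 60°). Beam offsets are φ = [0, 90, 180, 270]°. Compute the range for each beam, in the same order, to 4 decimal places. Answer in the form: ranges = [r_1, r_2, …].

ranges = [0.2656, 0.4600, 1.4200, 3.7990]

beam 1: φ=0°, α=60°
  cosα=0.5000 sinα=0.8660 | (1,5) | tMaxX 0.5800 tMaxY 0.2656 | tΔX 2.0000 tΔY 1.1547
    t=0.2656 [y] (1,6) — stop
  → r_1 = 0.2656
beam 2: φ=90°, α=150°
  cosα=-0.8660 sinα=0.5000 | (1,5) | tMaxX 0.8198 tMaxY 0.4600 | tΔX 1.1547 tΔY 2.0000
    t=0.4600 [y] (1,6) — stop
  → r_2 = 0.4600
beam 3: φ=180°, α=240°
  cosα=-0.5000 sinα=-0.8660 | (1,5) | tMaxX 1.4200 tMaxY 0.8891 | tΔX 2.0000 tΔY 1.1547
    t=0.8891 [y] (1,4)
    t=1.4200 [x] (0,4) — stop
  → r_3 = 1.4200
beam 4: φ=270°, α=330°
  cosα=0.8660 sinα=-0.5000 | (1,5) | tMaxX 0.3349 tMaxY 1.5400 | tΔX 1.1547 tΔY 2.0000
    t=0.3349 [x] (2,5)
    t=1.4896 [x] (3,5)
    t=1.5400 [y] (3,4)
    t=2.6443 [x] (4,4)
    t=3.5400 [y] (4,3)
    t=3.7990 [x] (5,3) — stop
  → r_4 = 3.7990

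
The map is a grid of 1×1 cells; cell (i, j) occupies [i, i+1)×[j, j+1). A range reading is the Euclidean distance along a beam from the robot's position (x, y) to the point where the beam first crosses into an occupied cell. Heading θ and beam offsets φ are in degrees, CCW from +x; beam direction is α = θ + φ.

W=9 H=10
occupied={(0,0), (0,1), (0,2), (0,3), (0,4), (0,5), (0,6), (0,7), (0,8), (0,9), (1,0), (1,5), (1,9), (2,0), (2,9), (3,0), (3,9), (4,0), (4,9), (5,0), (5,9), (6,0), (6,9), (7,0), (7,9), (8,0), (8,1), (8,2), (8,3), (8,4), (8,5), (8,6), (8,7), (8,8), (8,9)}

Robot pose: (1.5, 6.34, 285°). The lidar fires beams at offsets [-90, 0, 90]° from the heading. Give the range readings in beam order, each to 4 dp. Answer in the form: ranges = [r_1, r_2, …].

beam 1: φ=-90°, α=195°
  direction (-0.9659, -0.2588); cell (1,6); t to first gridline: x 0.5176, y 1.3137 (then +1.0353 / +3.8637)
    (0,6) via x @ 0.5176  # hit
  → r_1 = 0.5176
beam 2: φ=0°, α=285°
  direction (0.2588, -0.9659); cell (1,6); t to first gridline: x 1.9319, y 0.3520 (then +3.8637 / +1.0353)
    (1,5) via y @ 0.3520  # hit
  → r_2 = 0.3520
beam 3: φ=90°, α=15°
  direction (0.9659, 0.2588); cell (1,6); t to first gridline: x 0.5176, y 2.5500 (then +1.0353 / +3.8637)
    (2,6) via x @ 0.5176
    (3,6) via x @ 1.5529
    (3,7) via y @ 2.5500
    (4,7) via x @ 2.5882
    (5,7) via x @ 3.6235
    (6,7) via x @ 4.6587
    (7,7) via x @ 5.6940
    (7,8) via y @ 6.4137
    (8,8) via x @ 6.7293  # hit
  → r_3 = 6.7293

ranges = [0.5176, 0.3520, 6.7293]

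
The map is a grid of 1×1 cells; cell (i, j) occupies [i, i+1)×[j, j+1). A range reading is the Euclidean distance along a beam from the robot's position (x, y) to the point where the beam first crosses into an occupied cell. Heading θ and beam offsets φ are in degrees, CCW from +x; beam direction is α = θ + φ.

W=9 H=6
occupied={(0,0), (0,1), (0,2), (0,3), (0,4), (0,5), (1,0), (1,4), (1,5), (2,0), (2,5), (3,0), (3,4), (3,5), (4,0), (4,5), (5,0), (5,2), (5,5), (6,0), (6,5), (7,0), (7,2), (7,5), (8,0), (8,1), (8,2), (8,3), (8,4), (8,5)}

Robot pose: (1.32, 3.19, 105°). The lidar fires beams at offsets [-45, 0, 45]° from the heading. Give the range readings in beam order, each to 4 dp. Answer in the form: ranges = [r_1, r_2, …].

ranges = [0.9353, 0.8386, 0.3695]

beam 1: φ=-45°, α=60°
  d=(0.5000,0.8660)  start (1,3)  tX=1.3600 tY=0.9353  stride 1/|dx|=2.0000 1/|dy|=1.1547
    cross y-line → (1,4), t=0.9353 (wall)
  → r_1 = 0.9353
beam 2: φ=0°, α=105°
  d=(-0.2588,0.9659)  start (1,3)  tX=1.2364 tY=0.8386  stride 1/|dx|=3.8637 1/|dy|=1.0353
    cross y-line → (1,4), t=0.8386 (wall)
  → r_2 = 0.8386
beam 3: φ=45°, α=150°
  d=(-0.8660,0.5000)  start (1,3)  tX=0.3695 tY=1.6200  stride 1/|dx|=1.1547 1/|dy|=2.0000
    cross x-line → (0,3), t=0.3695 (wall)
  → r_3 = 0.3695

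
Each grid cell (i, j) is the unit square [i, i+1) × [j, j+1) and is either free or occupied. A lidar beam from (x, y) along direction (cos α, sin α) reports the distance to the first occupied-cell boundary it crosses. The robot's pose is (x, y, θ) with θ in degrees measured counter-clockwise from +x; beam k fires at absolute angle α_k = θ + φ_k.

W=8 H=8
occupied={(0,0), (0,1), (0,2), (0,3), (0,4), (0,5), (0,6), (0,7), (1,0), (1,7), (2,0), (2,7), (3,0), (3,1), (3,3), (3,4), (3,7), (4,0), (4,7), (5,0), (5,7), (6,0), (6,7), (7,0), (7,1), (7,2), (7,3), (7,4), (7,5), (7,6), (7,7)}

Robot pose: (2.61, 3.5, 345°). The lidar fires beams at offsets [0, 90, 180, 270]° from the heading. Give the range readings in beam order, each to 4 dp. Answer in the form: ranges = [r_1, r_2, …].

ranges = [0.4038, 1.5068, 1.6668, 2.5882]

beam 1: φ=0°, α=345°
  cosα=0.9659 sinα=-0.2588 | (2,3) | tMaxX 0.4038 tMaxY 1.9319 | tΔX 1.0353 tΔY 3.8637
    t=0.4038 [x] (3,3) — stop
  → r_1 = 0.4038
beam 2: φ=90°, α=75°
  cosα=0.2588 sinα=0.9659 | (2,3) | tMaxX 1.5068 tMaxY 0.5176 | tΔX 3.8637 tΔY 1.0353
    t=0.5176 [y] (2,4)
    t=1.5068 [x] (3,4) — stop
  → r_2 = 1.5068
beam 3: φ=180°, α=165°
  cosα=-0.9659 sinα=0.2588 | (2,3) | tMaxX 0.6315 tMaxY 1.9319 | tΔX 1.0353 tΔY 3.8637
    t=0.6315 [x] (1,3)
    t=1.6668 [x] (0,3) — stop
  → r_3 = 1.6668
beam 4: φ=270°, α=255°
  cosα=-0.2588 sinα=-0.9659 | (2,3) | tMaxX 2.3569 tMaxY 0.5176 | tΔX 3.8637 tΔY 1.0353
    t=0.5176 [y] (2,2)
    t=1.5529 [y] (2,1)
    t=2.3569 [x] (1,1)
    t=2.5882 [y] (1,0) — stop
  → r_4 = 2.5882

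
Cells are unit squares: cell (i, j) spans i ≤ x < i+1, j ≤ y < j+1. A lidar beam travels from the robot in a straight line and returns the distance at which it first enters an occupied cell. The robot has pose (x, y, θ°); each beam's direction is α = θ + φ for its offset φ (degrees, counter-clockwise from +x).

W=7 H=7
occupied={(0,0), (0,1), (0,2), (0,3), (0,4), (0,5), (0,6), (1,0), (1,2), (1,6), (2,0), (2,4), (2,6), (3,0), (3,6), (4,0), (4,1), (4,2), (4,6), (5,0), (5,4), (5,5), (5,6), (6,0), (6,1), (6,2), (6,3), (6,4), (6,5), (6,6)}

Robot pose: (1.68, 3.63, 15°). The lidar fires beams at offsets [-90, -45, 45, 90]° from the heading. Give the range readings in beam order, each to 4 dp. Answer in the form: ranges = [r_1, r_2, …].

beam 1: φ=-90°, α=285°
  dir = (cos 285°, sin 285°) = (0.2588, -0.9659); from cell (1,3)
  next x-line at t=1.2364, next y-line at t=0.6522; Δt_x=3.8637, Δt_y=1.0353
    y: enter (1,2) at t=0.6522 ← occupied
  → r_1 = 0.6522
beam 2: φ=-45°, α=330°
  dir = (cos 330°, sin 330°) = (0.8660, -0.5000); from cell (1,3)
  next x-line at t=0.3695, next y-line at t=1.2600; Δt_x=1.1547, Δt_y=2.0000
    x: enter (2,3) at t=0.3695
    y: enter (2,2) at t=1.2600
    x: enter (3,2) at t=1.5242
    x: enter (4,2) at t=2.6789 ← occupied
  → r_2 = 2.6789
beam 3: φ=45°, α=60°
  dir = (cos 60°, sin 60°) = (0.5000, 0.8660); from cell (1,3)
  next x-line at t=0.6400, next y-line at t=0.4272; Δt_x=2.0000, Δt_y=1.1547
    y: enter (1,4) at t=0.4272
    x: enter (2,4) at t=0.6400 ← occupied
  → r_3 = 0.6400
beam 4: φ=90°, α=105°
  dir = (cos 105°, sin 105°) = (-0.2588, 0.9659); from cell (1,3)
  next x-line at t=2.6273, next y-line at t=0.3831; Δt_x=3.8637, Δt_y=1.0353
    y: enter (1,4) at t=0.3831
    y: enter (1,5) at t=1.4183
    y: enter (1,6) at t=2.4536 ← occupied
  → r_4 = 2.4536

ranges = [0.6522, 2.6789, 0.6400, 2.4536]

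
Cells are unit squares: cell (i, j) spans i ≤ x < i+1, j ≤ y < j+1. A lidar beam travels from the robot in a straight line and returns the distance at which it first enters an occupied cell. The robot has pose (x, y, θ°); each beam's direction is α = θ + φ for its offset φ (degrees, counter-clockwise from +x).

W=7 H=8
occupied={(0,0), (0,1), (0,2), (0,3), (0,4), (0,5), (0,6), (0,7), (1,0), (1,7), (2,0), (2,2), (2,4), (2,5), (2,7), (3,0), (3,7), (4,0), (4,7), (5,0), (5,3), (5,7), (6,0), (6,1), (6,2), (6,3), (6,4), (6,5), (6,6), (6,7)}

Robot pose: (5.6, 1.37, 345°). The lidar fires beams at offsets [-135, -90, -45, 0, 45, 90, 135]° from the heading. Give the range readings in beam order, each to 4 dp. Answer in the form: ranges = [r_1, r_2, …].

ranges = [0.7400, 0.3831, 0.4272, 0.4141, 0.4619, 1.5455, 5.2000]

beam 1: φ=-135°, α=210°
  d=(-0.8660,-0.5000)  start (5,1)  tX=0.6928 tY=0.7400  stride 1/|dx|=1.1547 1/|dy|=2.0000
    cross x-line → (4,1), t=0.6928
    cross y-line → (4,0), t=0.7400 (wall)
  → r_1 = 0.7400
beam 2: φ=-90°, α=255°
  d=(-0.2588,-0.9659)  start (5,1)  tX=2.3182 tY=0.3831  stride 1/|dx|=3.8637 1/|dy|=1.0353
    cross y-line → (5,0), t=0.3831 (wall)
  → r_2 = 0.3831
beam 3: φ=-45°, α=300°
  d=(0.5000,-0.8660)  start (5,1)  tX=0.8000 tY=0.4272  stride 1/|dx|=2.0000 1/|dy|=1.1547
    cross y-line → (5,0), t=0.4272 (wall)
  → r_3 = 0.4272
beam 4: φ=0°, α=345°
  d=(0.9659,-0.2588)  start (5,1)  tX=0.4141 tY=1.4296  stride 1/|dx|=1.0353 1/|dy|=3.8637
    cross x-line → (6,1), t=0.4141 (wall)
  → r_4 = 0.4141
beam 5: φ=45°, α=30°
  d=(0.8660,0.5000)  start (5,1)  tX=0.4619 tY=1.2600  stride 1/|dx|=1.1547 1/|dy|=2.0000
    cross x-line → (6,1), t=0.4619 (wall)
  → r_5 = 0.4619
beam 6: φ=90°, α=75°
  d=(0.2588,0.9659)  start (5,1)  tX=1.5455 tY=0.6522  stride 1/|dx|=3.8637 1/|dy|=1.0353
    cross y-line → (5,2), t=0.6522
    cross x-line → (6,2), t=1.5455 (wall)
  → r_6 = 1.5455
beam 7: φ=135°, α=120°
  d=(-0.5000,0.8660)  start (5,1)  tX=1.2000 tY=0.7275  stride 1/|dx|=2.0000 1/|dy|=1.1547
    cross y-line → (5,2), t=0.7275
    cross x-line → (4,2), t=1.2000
    cross y-line → (4,3), t=1.8822
    cross y-line → (4,4), t=3.0369
    cross x-line → (3,4), t=3.2000
    cross y-line → (3,5), t=4.1916
    cross x-line → (2,5), t=5.2000 (wall)
  → r_7 = 5.2000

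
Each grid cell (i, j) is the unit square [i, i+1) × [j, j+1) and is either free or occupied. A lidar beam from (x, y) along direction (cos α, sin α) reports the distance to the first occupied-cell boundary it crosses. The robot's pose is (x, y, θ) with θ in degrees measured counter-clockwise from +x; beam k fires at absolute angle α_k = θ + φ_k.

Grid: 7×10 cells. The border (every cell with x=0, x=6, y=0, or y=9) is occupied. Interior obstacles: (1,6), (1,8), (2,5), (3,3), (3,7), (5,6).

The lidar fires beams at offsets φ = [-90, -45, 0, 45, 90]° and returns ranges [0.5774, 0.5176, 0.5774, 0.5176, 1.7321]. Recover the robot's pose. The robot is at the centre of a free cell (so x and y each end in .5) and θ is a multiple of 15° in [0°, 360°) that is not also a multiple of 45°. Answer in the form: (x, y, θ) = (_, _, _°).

The pose lattice has 34·16 = 544 candidates. Test each by forward raycasting.
  (3.5, 1.5, 60°): beam 1 = 1.0000 ≠ 0.5774 ✗
  (4.5, 5.5, 210°): beam 1 = 1.7321 ≠ 0.5774 ✗
  (4.5, 8.5, 210°): beam 2 = 1.9319 ≠ 0.5176 ✗
  (4.5, 7.5, 150°): beam 1 = 1.7321 ≠ 0.5774 ✗
  …
  (2.5, 8.5, 150°): r_1=0.5774, r_2=0.5176, r_3=0.5774, r_4=0.5176, r_5=1.7321 — all match ✓
No second candidate reproduces the full scan.

(x, y, θ) = (2.5, 8.5, 150°)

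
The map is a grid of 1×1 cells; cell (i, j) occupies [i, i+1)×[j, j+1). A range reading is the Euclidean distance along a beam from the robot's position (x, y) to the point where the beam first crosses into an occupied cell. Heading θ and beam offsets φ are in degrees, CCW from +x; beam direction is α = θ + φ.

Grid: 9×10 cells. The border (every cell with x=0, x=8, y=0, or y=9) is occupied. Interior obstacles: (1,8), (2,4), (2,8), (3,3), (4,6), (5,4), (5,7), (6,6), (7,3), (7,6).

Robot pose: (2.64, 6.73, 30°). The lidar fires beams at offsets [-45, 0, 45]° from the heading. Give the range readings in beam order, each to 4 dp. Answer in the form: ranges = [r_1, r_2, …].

beam 1: φ=-45°, α=345°
  direction (0.9659, -0.2588); cell (2,6); t to first gridline: x 0.3727, y 2.8205 (then +1.0353 / +3.8637)
    (3,6) via x @ 0.3727
    (4,6) via x @ 1.4080  # hit
  → r_1 = 1.4080
beam 2: φ=0°, α=30°
  direction (0.8660, 0.5000); cell (2,6); t to first gridline: x 0.4157, y 0.5400 (then +1.1547 / +2.0000)
    (3,6) via x @ 0.4157
    (3,7) via y @ 0.5400
    (4,7) via x @ 1.5704
    (4,8) via y @ 2.5400
    (5,8) via x @ 2.7251
    (6,8) via x @ 3.8798
    (6,9) via y @ 4.5400  # hit
  → r_2 = 4.5400
beam 3: φ=45°, α=75°
  direction (0.2588, 0.9659); cell (2,6); t to first gridline: x 1.3909, y 0.2795 (then +3.8637 / +1.0353)
    (2,7) via y @ 0.2795
    (2,8) via y @ 1.3148  # hit
  → r_3 = 1.3148

ranges = [1.4080, 4.5400, 1.3148]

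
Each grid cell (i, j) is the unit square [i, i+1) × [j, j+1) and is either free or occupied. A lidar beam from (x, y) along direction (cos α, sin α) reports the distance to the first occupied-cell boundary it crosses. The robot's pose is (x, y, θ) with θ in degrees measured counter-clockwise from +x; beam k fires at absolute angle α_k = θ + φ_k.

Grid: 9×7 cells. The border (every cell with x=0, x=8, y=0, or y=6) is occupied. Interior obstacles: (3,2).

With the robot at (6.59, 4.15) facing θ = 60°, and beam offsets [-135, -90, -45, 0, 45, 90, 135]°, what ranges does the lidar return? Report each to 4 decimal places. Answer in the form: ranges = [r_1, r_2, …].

beam 1: φ=-135°, α=285°
  direction (0.2588, -0.9659); cell (6,4); t to first gridline: x 1.5841, y 0.1553 (then +3.8637 / +1.0353)
    (6,3) via y @ 0.1553
    (6,2) via y @ 1.1906
    (7,2) via x @ 1.5841
    (7,1) via y @ 2.2258
    (7,0) via y @ 3.2611  # hit
  → r_1 = 3.2611
beam 2: φ=-90°, α=330°
  direction (0.8660, -0.5000); cell (6,4); t to first gridline: x 0.4734, y 0.3000 (then +1.1547 / +2.0000)
    (6,3) via y @ 0.3000
    (7,3) via x @ 0.4734
    (8,3) via x @ 1.6281  # hit
  → r_2 = 1.6281
beam 3: φ=-45°, α=15°
  direction (0.9659, 0.2588); cell (6,4); t to first gridline: x 0.4245, y 3.2841 (then +1.0353 / +3.8637)
    (7,4) via x @ 0.4245
    (8,4) via x @ 1.4597  # hit
  → r_3 = 1.4597
beam 4: φ=0°, α=60°
  direction (0.5000, 0.8660); cell (6,4); t to first gridline: x 0.8200, y 0.9815 (then +2.0000 / +1.1547)
    (7,4) via x @ 0.8200
    (7,5) via y @ 0.9815
    (7,6) via y @ 2.1362  # hit
  → r_4 = 2.1362
beam 5: φ=45°, α=105°
  direction (-0.2588, 0.9659); cell (6,4); t to first gridline: x 2.2796, y 0.8800 (then +3.8637 / +1.0353)
    (6,5) via y @ 0.8800
    (6,6) via y @ 1.9153  # hit
  → r_5 = 1.9153
beam 6: φ=90°, α=150°
  direction (-0.8660, 0.5000); cell (6,4); t to first gridline: x 0.6813, y 1.7000 (then +1.1547 / +2.0000)
    (5,4) via x @ 0.6813
    (5,5) via y @ 1.7000
    (4,5) via x @ 1.8360
    (3,5) via x @ 2.9907
    (3,6) via y @ 3.7000  # hit
  → r_6 = 3.7000
beam 7: φ=135°, α=195°
  direction (-0.9659, -0.2588); cell (6,4); t to first gridline: x 0.6108, y 0.5796 (then +1.0353 / +3.8637)
    (6,3) via y @ 0.5796
    (5,3) via x @ 0.6108
    (4,3) via x @ 1.6461
    (3,3) via x @ 2.6814
    (2,3) via x @ 3.7166
    (2,2) via y @ 4.4433
    (1,2) via x @ 4.7519
    (0,2) via x @ 5.7872  # hit
  → r_7 = 5.7872

ranges = [3.2611, 1.6281, 1.4597, 2.1362, 1.9153, 3.7000, 5.7872]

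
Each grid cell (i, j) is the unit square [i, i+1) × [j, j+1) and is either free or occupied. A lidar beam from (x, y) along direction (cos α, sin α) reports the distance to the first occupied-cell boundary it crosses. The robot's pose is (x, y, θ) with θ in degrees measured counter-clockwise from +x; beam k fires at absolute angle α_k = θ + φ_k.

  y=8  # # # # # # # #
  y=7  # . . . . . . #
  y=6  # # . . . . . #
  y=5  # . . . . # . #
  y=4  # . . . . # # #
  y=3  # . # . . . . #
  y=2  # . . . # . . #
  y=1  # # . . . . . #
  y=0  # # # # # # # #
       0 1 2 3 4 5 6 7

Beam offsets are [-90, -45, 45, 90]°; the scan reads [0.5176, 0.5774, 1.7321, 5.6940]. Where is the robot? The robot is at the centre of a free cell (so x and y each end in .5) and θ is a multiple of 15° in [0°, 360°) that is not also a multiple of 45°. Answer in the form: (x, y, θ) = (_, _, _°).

(x, y, θ) = (6.5, 6.5, 75°)

The pose lattice has 35·16 = 560 candidates. Test each by forward raycasting.
  (5.5, 1.5, 240°): beam 1 = 1.0000 ≠ 0.5176 ✗
  (6.5, 5.5, 15°): beam 3 = 1.0000 ≠ 1.7321 ✗
  (2.5, 1.5, 60°): beam 1 = 1.0000 ≠ 0.5176 ✗
  (4.5, 7.5, 60°): beam 1 = 2.8868 ≠ 0.5176 ✗
  (5.5, 6.5, 165°): beam 1 = 1.5529 ≠ 0.5176 ✗
  …
  (6.5, 6.5, 75°): r_1=0.5176, r_2=0.5774, r_3=1.7321, r_4=5.6940 — all match ✓
Unique over the lattice → pose = (6.5, 6.5, 75°).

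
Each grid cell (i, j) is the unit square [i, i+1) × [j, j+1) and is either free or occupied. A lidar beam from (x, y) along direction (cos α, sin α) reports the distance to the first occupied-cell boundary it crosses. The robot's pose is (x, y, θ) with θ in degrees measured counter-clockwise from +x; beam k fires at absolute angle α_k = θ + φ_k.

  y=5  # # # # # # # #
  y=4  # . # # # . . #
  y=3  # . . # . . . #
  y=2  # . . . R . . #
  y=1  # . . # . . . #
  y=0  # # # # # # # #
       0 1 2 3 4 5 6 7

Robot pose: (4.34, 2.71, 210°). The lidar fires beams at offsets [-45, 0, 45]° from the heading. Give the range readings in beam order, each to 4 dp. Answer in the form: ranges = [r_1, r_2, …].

beam 1: φ=-45°, α=165°
  dir = (cos 165°, sin 165°) = (-0.9659, 0.2588); from cell (4,2)
  next x-line at t=0.3520, next y-line at t=1.1205; Δt_x=1.0353, Δt_y=3.8637
    x: enter (3,2) at t=0.3520
    y: enter (3,3) at t=1.1205 ← occupied
  → r_1 = 1.1205
beam 2: φ=0°, α=210°
  dir = (cos 210°, sin 210°) = (-0.8660, -0.5000); from cell (4,2)
  next x-line at t=0.3926, next y-line at t=1.4200; Δt_x=1.1547, Δt_y=2.0000
    x: enter (3,2) at t=0.3926
    y: enter (3,1) at t=1.4200 ← occupied
  → r_2 = 1.4200
beam 3: φ=45°, α=255°
  dir = (cos 255°, sin 255°) = (-0.2588, -0.9659); from cell (4,2)
  next x-line at t=1.3137, next y-line at t=0.7350; Δt_x=3.8637, Δt_y=1.0353
    y: enter (4,1) at t=0.7350
    x: enter (3,1) at t=1.3137 ← occupied
  → r_3 = 1.3137

ranges = [1.1205, 1.4200, 1.3137]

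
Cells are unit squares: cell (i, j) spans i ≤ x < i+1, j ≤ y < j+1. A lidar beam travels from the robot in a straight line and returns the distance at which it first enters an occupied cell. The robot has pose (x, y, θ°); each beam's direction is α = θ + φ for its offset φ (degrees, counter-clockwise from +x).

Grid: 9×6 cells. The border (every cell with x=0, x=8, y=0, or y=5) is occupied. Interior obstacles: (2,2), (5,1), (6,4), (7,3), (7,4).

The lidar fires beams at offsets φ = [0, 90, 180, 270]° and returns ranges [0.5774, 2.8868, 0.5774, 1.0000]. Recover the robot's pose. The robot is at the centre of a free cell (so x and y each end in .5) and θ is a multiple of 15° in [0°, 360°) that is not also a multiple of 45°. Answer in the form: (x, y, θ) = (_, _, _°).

(x, y, θ) = (1.5, 2.5, 330°)

The pose lattice has 23·16 = 368 candidates. Test each by forward raycasting.
  (4.5, 1.5, 75°): beam 1 = 3.6235 ≠ 0.5774 ✗
  (4.5, 1.5, 120°): beam 1 = 4.0415 ≠ 0.5774 ✗
  (2.5, 4.5, 330°): beam 1 = 6.3509 ≠ 0.5774 ✗
  (4.5, 4.5, 60°): beam 2 = 1.0000 ≠ 2.8868 ✗
  …
  (1.5, 2.5, 330°): r_1=0.5774, r_2=2.8868, r_3=0.5774, r_4=1.0000 — all match ✓
Only this pose fits every beam.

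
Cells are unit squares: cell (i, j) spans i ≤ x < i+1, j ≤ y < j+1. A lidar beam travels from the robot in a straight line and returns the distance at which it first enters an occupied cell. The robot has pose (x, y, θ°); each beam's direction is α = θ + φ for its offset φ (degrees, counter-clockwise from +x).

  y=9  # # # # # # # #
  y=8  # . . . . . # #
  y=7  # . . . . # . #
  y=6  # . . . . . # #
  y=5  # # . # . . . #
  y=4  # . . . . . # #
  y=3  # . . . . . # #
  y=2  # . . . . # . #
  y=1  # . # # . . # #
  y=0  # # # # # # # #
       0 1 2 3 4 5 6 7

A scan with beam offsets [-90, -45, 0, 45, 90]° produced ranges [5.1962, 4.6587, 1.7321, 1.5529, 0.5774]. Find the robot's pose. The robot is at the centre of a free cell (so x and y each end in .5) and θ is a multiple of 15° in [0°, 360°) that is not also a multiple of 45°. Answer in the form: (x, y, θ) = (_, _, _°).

Candidates: 37 free-cell centres × 16 headings = 592 poses. Raycast each; keep the one whose scan matches to 4 dp.
  (1.5, 1.5, 30°): beam 1 = 0.5774 ≠ 5.1962 ✗
  (3.5, 4.5, 165°): beam 1 = 0.5176 ≠ 5.1962 ✗
  (5.5, 6.5, 210°): beam 1 = 0.5774 ≠ 5.1962 ✗
  (3.5, 3.5, 30°): beam 1 = 2.8868 ≠ 5.1962 ✗
  …
  (1.5, 7.5, 60°): r_1=5.1962, r_2=4.6587, r_3=1.7321, r_4=1.5529, r_5=0.5774 — all match ✓
Only this pose fits every beam.

(x, y, θ) = (1.5, 7.5, 60°)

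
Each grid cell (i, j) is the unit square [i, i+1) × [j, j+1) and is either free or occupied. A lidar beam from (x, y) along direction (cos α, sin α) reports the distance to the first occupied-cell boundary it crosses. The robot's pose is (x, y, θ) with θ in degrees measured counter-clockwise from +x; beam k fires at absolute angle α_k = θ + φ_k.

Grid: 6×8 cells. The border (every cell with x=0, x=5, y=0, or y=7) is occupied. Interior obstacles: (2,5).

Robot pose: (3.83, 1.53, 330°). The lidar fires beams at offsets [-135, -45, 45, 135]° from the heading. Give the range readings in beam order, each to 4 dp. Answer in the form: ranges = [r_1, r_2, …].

ranges = [2.0478, 0.5487, 1.2113, 3.5924]

beam 1: φ=-135°, α=195°
  direction (-0.9659, -0.2588); cell (3,1); t to first gridline: x 0.8593, y 2.0478 (then +1.0353 / +3.8637)
    (2,1) via x @ 0.8593
    (1,1) via x @ 1.8946
    (1,0) via y @ 2.0478  # hit
  → r_1 = 2.0478
beam 2: φ=-45°, α=285°
  direction (0.2588, -0.9659); cell (3,1); t to first gridline: x 0.6568, y 0.5487 (then +3.8637 / +1.0353)
    (3,0) via y @ 0.5487  # hit
  → r_2 = 0.5487
beam 3: φ=45°, α=15°
  direction (0.9659, 0.2588); cell (3,1); t to first gridline: x 0.1760, y 1.8159 (then +1.0353 / +3.8637)
    (4,1) via x @ 0.1760
    (5,1) via x @ 1.2113  # hit
  → r_3 = 1.2113
beam 4: φ=135°, α=105°
  direction (-0.2588, 0.9659); cell (3,1); t to first gridline: x 3.2069, y 0.4866 (then +3.8637 / +1.0353)
    (3,2) via y @ 0.4866
    (3,3) via y @ 1.5219
    (3,4) via y @ 2.5571
    (2,4) via x @ 3.2069
    (2,5) via y @ 3.5924  # hit
  → r_4 = 3.5924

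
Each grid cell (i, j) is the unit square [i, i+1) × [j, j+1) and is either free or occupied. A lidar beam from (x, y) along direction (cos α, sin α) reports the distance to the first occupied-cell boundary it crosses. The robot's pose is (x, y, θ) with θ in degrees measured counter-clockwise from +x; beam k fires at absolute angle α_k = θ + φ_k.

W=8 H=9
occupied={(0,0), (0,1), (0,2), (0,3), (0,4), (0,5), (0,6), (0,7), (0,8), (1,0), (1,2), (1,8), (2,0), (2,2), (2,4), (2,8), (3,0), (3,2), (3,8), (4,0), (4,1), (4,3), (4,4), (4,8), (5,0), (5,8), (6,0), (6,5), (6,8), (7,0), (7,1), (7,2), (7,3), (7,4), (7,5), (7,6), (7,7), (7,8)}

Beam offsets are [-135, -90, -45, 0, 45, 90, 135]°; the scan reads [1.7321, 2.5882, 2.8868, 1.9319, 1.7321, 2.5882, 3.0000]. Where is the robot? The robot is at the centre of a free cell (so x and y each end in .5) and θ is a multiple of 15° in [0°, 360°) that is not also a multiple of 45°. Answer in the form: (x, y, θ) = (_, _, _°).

(x, y, θ) = (3.5, 6.5, 255°)

Candidates: 34 free-cell centres × 16 headings = 544 poses. Raycast each; keep the one whose scan matches to 4 dp.
  (5.5, 6.5, 75°): beam 1 = 1.0000 ≠ 1.7321 ✗
  (5.5, 7.5, 345°): beam 1 = 5.1962 ≠ 1.7321 ✗
  (4.5, 7.5, 345°): beam 1 = 4.0415 ≠ 1.7321 ✗
  …
  (3.5, 6.5, 255°): r_1=1.7321, r_2=2.5882, r_3=2.8868, r_4=1.9319, r_5=1.7321, r_6=2.5882, r_7=3.0000 — all match ✓
Only this pose fits every beam.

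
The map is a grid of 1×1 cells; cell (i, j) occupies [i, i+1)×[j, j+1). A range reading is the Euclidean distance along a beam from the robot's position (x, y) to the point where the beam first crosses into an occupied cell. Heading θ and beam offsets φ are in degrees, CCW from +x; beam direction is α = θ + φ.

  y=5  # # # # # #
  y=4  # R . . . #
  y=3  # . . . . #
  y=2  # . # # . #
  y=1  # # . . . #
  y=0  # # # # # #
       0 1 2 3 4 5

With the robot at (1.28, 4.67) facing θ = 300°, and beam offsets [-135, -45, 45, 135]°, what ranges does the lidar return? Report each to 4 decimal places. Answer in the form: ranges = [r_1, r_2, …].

ranges = [0.2899, 1.0818, 3.8512, 0.3416]

beam 1: φ=-135°, α=165°
  direction (-0.9659, 0.2588); cell (1,4); t to first gridline: x 0.2899, y 1.2750 (then +1.0353 / +3.8637)
    (0,4) via x @ 0.2899  # hit
  → r_1 = 0.2899
beam 2: φ=-45°, α=255°
  direction (-0.2588, -0.9659); cell (1,4); t to first gridline: x 1.0818, y 0.6936 (then +3.8637 / +1.0353)
    (1,3) via y @ 0.6936
    (0,3) via x @ 1.0818  # hit
  → r_2 = 1.0818
beam 3: φ=45°, α=345°
  direction (0.9659, -0.2588); cell (1,4); t to first gridline: x 0.7454, y 2.5887 (then +1.0353 / +3.8637)
    (2,4) via x @ 0.7454
    (3,4) via x @ 1.7807
    (3,3) via y @ 2.5887
    (4,3) via x @ 2.8160
    (5,3) via x @ 3.8512  # hit
  → r_3 = 3.8512
beam 4: φ=135°, α=75°
  direction (0.2588, 0.9659); cell (1,4); t to first gridline: x 2.7819, y 0.3416 (then +3.8637 / +1.0353)
    (1,5) via y @ 0.3416  # hit
  → r_4 = 0.3416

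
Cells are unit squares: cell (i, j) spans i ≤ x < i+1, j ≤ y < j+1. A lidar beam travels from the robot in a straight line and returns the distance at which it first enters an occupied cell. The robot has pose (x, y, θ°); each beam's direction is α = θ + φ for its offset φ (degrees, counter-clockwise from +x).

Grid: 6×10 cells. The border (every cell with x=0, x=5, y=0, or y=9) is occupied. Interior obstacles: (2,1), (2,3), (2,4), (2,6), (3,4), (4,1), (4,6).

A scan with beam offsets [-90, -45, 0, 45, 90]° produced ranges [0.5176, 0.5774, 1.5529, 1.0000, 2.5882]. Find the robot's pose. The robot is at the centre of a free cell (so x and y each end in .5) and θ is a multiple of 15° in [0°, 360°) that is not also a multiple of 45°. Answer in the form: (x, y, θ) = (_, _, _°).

(x, y, θ) = (1.5, 2.5, 255°)

The pose lattice has 25·16 = 400 candidates. Test each by forward raycasting.
  (2.5, 7.5, 60°): beam 1 = 1.7321 ≠ 0.5176 ✗
  (4.5, 7.5, 195°): beam 1 = 1.5529 ≠ 0.5176 ✗
  (2.5, 8.5, 285°): beam 1 = 1.5529 ≠ 0.5176 ✗
  (1.5, 1.5, 60°): beam 1 = 0.5774 ≠ 0.5176 ✗
  …
  (1.5, 2.5, 255°): r_1=0.5176, r_2=0.5774, r_3=1.5529, r_4=1.0000, r_5=2.5882 — all match ✓
Only this pose fits every beam.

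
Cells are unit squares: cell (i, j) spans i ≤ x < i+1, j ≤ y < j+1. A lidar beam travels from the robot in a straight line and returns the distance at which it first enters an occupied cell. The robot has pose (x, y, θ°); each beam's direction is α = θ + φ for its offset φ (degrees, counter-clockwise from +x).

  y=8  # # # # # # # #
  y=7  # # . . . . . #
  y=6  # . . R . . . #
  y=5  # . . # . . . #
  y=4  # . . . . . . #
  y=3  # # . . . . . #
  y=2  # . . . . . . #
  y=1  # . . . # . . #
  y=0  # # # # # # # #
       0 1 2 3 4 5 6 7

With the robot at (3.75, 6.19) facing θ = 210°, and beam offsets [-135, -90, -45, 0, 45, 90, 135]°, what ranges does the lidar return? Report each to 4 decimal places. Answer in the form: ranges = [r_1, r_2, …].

ranges = [1.8738, 2.0900, 2.8470, 0.3800, 0.1967, 0.2194, 3.3646]

beam 1: φ=-135°, α=75°
  direction (0.2588, 0.9659); cell (3,6); t to first gridline: x 0.9659, y 0.8386 (then +3.8637 / +1.0353)
    (3,7) via y @ 0.8386
    (4,7) via x @ 0.9659
    (4,8) via y @ 1.8738  # hit
  → r_1 = 1.8738
beam 2: φ=-90°, α=120°
  direction (-0.5000, 0.8660); cell (3,6); t to first gridline: x 1.5000, y 0.9353 (then +2.0000 / +1.1547)
    (3,7) via y @ 0.9353
    (2,7) via x @ 1.5000
    (2,8) via y @ 2.0900  # hit
  → r_2 = 2.0900
beam 3: φ=-45°, α=165°
  direction (-0.9659, 0.2588); cell (3,6); t to first gridline: x 0.7765, y 3.1296 (then +1.0353 / +3.8637)
    (2,6) via x @ 0.7765
    (1,6) via x @ 1.8117
    (0,6) via x @ 2.8470  # hit
  → r_3 = 2.8470
beam 4: φ=0°, α=210°
  direction (-0.8660, -0.5000); cell (3,6); t to first gridline: x 0.8660, y 0.3800 (then +1.1547 / +2.0000)
    (3,5) via y @ 0.3800  # hit
  → r_4 = 0.3800
beam 5: φ=45°, α=255°
  direction (-0.2588, -0.9659); cell (3,6); t to first gridline: x 2.8978, y 0.1967 (then +3.8637 / +1.0353)
    (3,5) via y @ 0.1967  # hit
  → r_5 = 0.1967
beam 6: φ=90°, α=300°
  direction (0.5000, -0.8660); cell (3,6); t to first gridline: x 0.5000, y 0.2194 (then +2.0000 / +1.1547)
    (3,5) via y @ 0.2194  # hit
  → r_6 = 0.2194
beam 7: φ=135°, α=345°
  direction (0.9659, -0.2588); cell (3,6); t to first gridline: x 0.2588, y 0.7341 (then +1.0353 / +3.8637)
    (4,6) via x @ 0.2588
    (4,5) via y @ 0.7341
    (5,5) via x @ 1.2941
    (6,5) via x @ 2.3294
    (7,5) via x @ 3.3646  # hit
  → r_7 = 3.3646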